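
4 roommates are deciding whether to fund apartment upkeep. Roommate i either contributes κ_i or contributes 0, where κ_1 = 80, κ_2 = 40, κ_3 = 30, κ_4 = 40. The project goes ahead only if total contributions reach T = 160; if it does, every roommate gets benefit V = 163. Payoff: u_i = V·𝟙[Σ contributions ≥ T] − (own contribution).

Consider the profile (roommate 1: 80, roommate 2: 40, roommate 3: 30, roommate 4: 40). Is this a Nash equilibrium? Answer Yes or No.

No

Total = 190 ≥ 160: provided.
Roommate 1 (pledges 80, payoff 83): dropping to 0 → total 110, payoff 0. No gain.
Roommate 2 (pledges 40, payoff 123): dropping to 0 → total 150, payoff 0. No gain.
Roommate 3 (pledges 30, payoff 133): dropping to 0 → total 160, payoff 163. Profitable deviation.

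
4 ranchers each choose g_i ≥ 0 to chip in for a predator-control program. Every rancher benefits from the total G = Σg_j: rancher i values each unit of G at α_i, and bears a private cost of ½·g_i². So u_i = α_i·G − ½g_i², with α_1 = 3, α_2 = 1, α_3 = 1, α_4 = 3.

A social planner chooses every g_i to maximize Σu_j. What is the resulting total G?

Planner FOC: ∂(Σu_j)/∂g_i = (Σα_j) − g_i = 0, so g_i^SO = Σα_j = 8 for every i; G^SO = 32.

32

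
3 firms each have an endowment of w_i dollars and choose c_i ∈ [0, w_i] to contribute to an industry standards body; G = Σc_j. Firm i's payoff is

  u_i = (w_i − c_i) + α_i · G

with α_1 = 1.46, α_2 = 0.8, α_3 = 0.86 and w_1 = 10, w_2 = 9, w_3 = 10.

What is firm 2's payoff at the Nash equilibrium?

17

∂u_i/∂c_i = α_i − 1, so firm i contributes w_i if α_i > 1, else 0.
α_i > 1 for i ∈ {1}; NE contributions (10, 0, 0), G = 10.
u_2 = (9 − 0) + 0.8·10 = 17.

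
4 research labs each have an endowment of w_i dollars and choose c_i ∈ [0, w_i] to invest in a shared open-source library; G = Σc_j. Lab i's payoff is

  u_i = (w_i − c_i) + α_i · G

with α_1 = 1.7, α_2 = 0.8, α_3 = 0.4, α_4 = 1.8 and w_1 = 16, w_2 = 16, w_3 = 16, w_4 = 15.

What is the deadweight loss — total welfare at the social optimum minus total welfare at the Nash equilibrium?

118.4

∂u_i/∂c_i = α_i − 1, so lab i contributes w_i if α_i > 1, else 0.
α_i > 1 for i ∈ {1, 4}; NE contributions (16, 0, 0, 15), G = 31.
W^NE = Σw_i − G^NE + (Σα_i)·G^NE = 63 + 3.7·31 = 177.7.
Planner: ∂(Σu_j)/∂c_i = Σα_j − 1 = 3.7 > 0, so everyone contributes w_i; G^SO = 63, W^SO = 63 + 3.7·63 = 296.1.
Deadweight loss = 118.4.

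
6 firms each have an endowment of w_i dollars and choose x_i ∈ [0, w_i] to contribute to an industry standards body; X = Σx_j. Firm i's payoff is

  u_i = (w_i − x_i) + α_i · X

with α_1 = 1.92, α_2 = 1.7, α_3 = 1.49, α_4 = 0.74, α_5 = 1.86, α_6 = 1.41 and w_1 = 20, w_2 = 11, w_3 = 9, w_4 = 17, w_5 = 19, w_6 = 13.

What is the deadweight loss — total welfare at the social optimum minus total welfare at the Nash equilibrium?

∂u_i/∂x_i = α_i − 1, so firm i contributes w_i if α_i > 1, else 0.
α_i > 1 for i ∈ {1, 2, 3, 5, 6}; NE contributions (20, 11, 9, 0, 19, 13), X = 72.
W^NE = Σw_i − X^NE + (Σα_i)·X^NE = 89 + 8.12·72 = 673.64.
Planner: ∂(Σu_j)/∂x_i = Σα_j − 1 = 8.12 > 0, so everyone contributes w_i; X^SO = 89, W^SO = 89 + 8.12·89 = 811.68.
Deadweight loss = 138.04.

138.04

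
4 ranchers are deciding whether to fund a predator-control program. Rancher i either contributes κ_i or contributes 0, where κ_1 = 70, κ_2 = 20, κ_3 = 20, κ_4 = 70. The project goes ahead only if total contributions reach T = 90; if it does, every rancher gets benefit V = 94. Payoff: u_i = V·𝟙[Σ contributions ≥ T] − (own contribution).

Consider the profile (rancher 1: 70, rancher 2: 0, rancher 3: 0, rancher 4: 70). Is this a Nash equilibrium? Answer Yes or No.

Yes

Total = 140 ≥ 90: provided.
Rancher 1 (pledges 70, payoff 24): dropping to 0 → total 70, payoff 0. No gain.
Rancher 2 (pledges 0, payoff 94): pledging 20 → total 160, payoff 74. No gain.
Rancher 3 (pledges 0, payoff 94): pledging 20 → total 160, payoff 74. No gain.
Rancher 4 (pledges 70, payoff 24): dropping to 0 → total 70, payoff 0. No gain.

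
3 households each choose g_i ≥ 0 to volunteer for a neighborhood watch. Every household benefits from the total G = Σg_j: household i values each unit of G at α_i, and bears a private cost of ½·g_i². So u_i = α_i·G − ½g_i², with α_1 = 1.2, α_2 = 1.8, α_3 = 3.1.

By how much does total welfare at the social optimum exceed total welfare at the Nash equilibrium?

Household i's FOC: ∂u_i/∂g_i = α_i − g_i = 0, so g_i* = α_i.
NE contributions = (1.2, 1.8, 3.1); G = 6.1.
W^NE = (Σα)·G − ½Σα_i² = 6.1² − ½·14.29 = 30.065.
Planner sets g_i = Σα_j = 6.1 for every i, so G^SO = 3·6.1 = 18.3.
W^SO = (Σα)·G^SO − ½·3·(Σα)² = (3/2)·6.1² = 55.815.
Deadweight loss = W^SO − W^NE = 25.75.

25.75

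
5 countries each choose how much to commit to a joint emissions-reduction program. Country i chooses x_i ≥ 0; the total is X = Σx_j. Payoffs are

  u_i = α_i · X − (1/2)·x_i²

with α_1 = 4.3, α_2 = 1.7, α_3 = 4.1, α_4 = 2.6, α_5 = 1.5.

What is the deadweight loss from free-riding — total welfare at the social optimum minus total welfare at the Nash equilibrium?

Country i's FOC: ∂u_i/∂x_i = α_i − x_i = 0, so x_i* = α_i.
NE contributions = (4.3, 1.7, 4.1, 2.6, 1.5); X = 14.2.
W^NE = (Σα)·X − ½Σα_i² = 14.2² − ½·47.2 = 178.04.
Planner sets x_i = Σα_j = 14.2 for every i, so X^SO = 5·14.2 = 71.
W^SO = (Σα)·X^SO − ½·5·(Σα)² = (5/2)·14.2² = 504.1.
Deadweight loss = W^SO − W^NE = 326.06.

326.06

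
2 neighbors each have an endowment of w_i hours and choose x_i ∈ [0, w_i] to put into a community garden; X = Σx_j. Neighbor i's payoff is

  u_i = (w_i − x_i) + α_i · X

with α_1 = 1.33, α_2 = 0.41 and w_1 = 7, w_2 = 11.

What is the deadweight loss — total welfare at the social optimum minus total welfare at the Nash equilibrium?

8.14

∂u_i/∂x_i = α_i − 1, so neighbor i contributes w_i if α_i > 1, else 0.
α_i > 1 for i ∈ {1}; NE contributions (7, 0), X = 7.
W^NE = Σw_i − X^NE + (Σα_i)·X^NE = 18 + 0.74·7 = 23.18.
Planner: ∂(Σu_j)/∂x_i = Σα_j − 1 = 0.74 > 0, so everyone contributes w_i; X^SO = 18, W^SO = 18 + 0.74·18 = 31.32.
Deadweight loss = 8.14.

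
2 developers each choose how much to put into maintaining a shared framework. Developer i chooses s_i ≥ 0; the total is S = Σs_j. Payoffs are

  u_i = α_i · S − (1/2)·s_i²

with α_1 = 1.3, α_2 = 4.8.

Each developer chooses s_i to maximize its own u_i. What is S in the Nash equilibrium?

Developer i's FOC: ∂u_i/∂s_i = α_i − s_i = 0, so s_i* = α_i.
NE contributions = (1.3, 4.8); S = 6.1.

6.1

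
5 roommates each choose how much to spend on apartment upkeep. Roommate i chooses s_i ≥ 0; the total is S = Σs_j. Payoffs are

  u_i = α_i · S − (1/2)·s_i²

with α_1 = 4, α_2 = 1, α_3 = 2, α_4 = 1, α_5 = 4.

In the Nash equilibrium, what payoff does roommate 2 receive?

11.5

Roommate i's FOC: ∂u_i/∂s_i = α_i − s_i = 0, so s_i* = α_i.
NE contributions = (4, 1, 2, 1, 4); S = 12.
u_2 = α_2·S − ½·(s_2)² = 1·12 − ½·1² = 11.5.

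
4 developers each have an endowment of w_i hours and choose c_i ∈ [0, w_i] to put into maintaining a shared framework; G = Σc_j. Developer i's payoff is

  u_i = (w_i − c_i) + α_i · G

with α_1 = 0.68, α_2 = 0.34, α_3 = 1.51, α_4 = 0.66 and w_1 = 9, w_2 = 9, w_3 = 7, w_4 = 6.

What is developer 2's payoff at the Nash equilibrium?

11.38

∂u_i/∂c_i = α_i − 1, so developer i contributes w_i if α_i > 1, else 0.
α_i > 1 for i ∈ {3}; NE contributions (0, 0, 7, 0), G = 7.
u_2 = (9 − 0) + 0.34·7 = 11.38.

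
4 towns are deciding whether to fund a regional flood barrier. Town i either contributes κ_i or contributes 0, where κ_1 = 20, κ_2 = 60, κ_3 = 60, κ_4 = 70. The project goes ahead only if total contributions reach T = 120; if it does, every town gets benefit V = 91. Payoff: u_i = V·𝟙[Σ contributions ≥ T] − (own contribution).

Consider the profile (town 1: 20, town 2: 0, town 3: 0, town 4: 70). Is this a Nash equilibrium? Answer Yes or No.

No

Total = 90 < 120: not provided.
Town 1 (pledges 20, payoff -20): dropping to 0 → total 70, payoff 0. Profitable deviation.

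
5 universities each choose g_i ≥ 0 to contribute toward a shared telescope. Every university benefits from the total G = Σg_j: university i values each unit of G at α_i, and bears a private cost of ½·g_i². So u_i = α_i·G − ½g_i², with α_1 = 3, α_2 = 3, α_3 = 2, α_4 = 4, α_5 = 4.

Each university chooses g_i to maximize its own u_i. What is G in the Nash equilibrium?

16

University i's FOC: ∂u_i/∂g_i = α_i − g_i = 0, so g_i* = α_i.
NE contributions = (3, 3, 2, 4, 4); G = 16.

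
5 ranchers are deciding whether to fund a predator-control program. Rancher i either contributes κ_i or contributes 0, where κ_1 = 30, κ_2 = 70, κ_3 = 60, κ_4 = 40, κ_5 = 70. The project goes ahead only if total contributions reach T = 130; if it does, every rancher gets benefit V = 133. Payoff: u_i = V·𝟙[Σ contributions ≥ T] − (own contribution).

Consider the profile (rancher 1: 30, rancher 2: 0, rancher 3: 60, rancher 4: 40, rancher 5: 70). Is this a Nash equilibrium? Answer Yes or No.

Total = 200 ≥ 130: provided.
Rancher 1 (pledges 30, payoff 103): dropping to 0 → total 170, payoff 133. Profitable deviation.

No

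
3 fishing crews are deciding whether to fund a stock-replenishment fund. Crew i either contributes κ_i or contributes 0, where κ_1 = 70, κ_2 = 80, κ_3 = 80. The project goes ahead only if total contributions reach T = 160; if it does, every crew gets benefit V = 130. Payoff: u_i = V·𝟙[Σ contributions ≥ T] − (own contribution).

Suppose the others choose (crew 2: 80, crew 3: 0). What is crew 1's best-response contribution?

0

Others' total = 80. Even contributing 70 gives 150 < 160: no benefit either way.
Best response: 0.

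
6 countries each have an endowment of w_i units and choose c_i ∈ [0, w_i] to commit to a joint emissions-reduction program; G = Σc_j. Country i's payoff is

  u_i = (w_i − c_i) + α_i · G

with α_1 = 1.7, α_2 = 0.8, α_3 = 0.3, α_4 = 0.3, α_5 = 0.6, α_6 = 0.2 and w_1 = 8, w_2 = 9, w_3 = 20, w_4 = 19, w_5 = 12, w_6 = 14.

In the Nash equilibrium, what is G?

8

∂u_i/∂c_i = α_i − 1, so country i contributes w_i if α_i > 1, else 0.
α_i > 1 for i ∈ {1}; NE contributions (8, 0, 0, 0, 0, 0), G = 8.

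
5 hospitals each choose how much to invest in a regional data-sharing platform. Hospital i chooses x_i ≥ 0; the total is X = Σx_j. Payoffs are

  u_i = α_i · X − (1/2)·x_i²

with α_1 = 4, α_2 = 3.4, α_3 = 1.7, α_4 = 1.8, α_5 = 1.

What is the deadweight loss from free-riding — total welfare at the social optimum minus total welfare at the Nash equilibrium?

Hospital i's FOC: ∂u_i/∂x_i = α_i − x_i = 0, so x_i* = α_i.
NE contributions = (4, 3.4, 1.7, 1.8, 1); X = 11.9.
W^NE = (Σα)·X − ½Σα_i² = 11.9² − ½·34.69 = 124.265.
Planner sets x_i = Σα_j = 11.9 for every i, so X^SO = 5·11.9 = 59.5.
W^SO = (Σα)·X^SO − ½·5·(Σα)² = (5/2)·11.9² = 354.025.
Deadweight loss = W^SO − W^NE = 229.76.

229.76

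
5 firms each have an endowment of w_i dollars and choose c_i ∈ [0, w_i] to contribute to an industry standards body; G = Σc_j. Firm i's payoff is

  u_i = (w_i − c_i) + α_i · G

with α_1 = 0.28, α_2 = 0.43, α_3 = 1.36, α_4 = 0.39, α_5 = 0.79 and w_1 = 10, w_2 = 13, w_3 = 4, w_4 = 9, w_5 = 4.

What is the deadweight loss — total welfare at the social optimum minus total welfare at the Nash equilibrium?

81

∂u_i/∂c_i = α_i − 1, so firm i contributes w_i if α_i > 1, else 0.
α_i > 1 for i ∈ {3}; NE contributions (0, 0, 4, 0, 0), G = 4.
W^NE = Σw_i − G^NE + (Σα_i)·G^NE = 40 + 2.25·4 = 49.
Planner: ∂(Σu_j)/∂c_i = Σα_j − 1 = 2.25 > 0, so everyone contributes w_i; G^SO = 40, W^SO = 40 + 2.25·40 = 130.
Deadweight loss = 81.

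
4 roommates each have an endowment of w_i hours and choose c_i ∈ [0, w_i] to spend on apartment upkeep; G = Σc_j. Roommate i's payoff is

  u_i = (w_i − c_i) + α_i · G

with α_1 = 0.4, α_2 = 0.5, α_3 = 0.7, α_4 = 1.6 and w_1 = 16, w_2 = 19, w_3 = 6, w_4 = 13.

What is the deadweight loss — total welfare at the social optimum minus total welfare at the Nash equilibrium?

∂u_i/∂c_i = α_i − 1, so roommate i contributes w_i if α_i > 1, else 0.
α_i > 1 for i ∈ {4}; NE contributions (0, 0, 0, 13), G = 13.
W^NE = Σw_i − G^NE + (Σα_i)·G^NE = 54 + 2.2·13 = 82.6.
Planner: ∂(Σu_j)/∂c_i = Σα_j − 1 = 2.2 > 0, so everyone contributes w_i; G^SO = 54, W^SO = 54 + 2.2·54 = 172.8.
Deadweight loss = 90.2.

90.2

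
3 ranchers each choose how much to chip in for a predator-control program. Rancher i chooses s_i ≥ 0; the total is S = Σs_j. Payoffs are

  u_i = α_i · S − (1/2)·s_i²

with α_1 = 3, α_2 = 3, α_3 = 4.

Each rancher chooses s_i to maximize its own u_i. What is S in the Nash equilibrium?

Rancher i's FOC: ∂u_i/∂s_i = α_i − s_i = 0, so s_i* = α_i.
NE contributions = (3, 3, 4); S = 10.

10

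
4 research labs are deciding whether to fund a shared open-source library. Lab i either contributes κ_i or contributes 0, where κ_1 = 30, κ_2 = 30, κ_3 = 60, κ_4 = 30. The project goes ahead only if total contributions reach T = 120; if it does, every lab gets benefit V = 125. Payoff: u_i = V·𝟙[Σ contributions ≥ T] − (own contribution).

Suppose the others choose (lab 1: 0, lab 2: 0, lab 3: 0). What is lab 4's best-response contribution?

Others' total = 0. Even contributing 30 gives 30 < 120: no benefit either way.
Best response: 0.

0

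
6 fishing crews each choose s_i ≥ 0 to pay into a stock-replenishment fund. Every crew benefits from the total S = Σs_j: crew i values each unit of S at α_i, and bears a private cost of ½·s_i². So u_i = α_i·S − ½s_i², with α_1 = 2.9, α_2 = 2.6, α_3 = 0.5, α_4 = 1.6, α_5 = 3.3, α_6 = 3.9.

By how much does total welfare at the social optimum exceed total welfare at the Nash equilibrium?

Crew i's FOC: ∂u_i/∂s_i = α_i − s_i = 0, so s_i* = α_i.
NE contributions = (2.9, 2.6, 0.5, 1.6, 3.3, 3.9); S = 14.8.
W^NE = (Σα)·S − ½Σα_i² = 14.8² − ½·44.08 = 197.
Planner sets s_i = Σα_j = 14.8 for every i, so S^SO = 6·14.8 = 88.8.
W^SO = (Σα)·S^SO − ½·6·(Σα)² = (6/2)·14.8² = 657.12.
Deadweight loss = W^SO − W^NE = 460.12.

460.12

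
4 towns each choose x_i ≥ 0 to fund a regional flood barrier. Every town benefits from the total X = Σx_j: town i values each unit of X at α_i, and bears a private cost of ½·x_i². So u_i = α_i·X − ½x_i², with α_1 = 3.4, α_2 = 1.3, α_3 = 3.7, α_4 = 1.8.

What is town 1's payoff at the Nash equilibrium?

Town i's FOC: ∂u_i/∂x_i = α_i − x_i = 0, so x_i* = α_i.
NE contributions = (3.4, 1.3, 3.7, 1.8); X = 10.2.
u_1 = α_1·X − ½·(x_1)² = 3.4·10.2 − ½·3.4² = 28.9.

28.9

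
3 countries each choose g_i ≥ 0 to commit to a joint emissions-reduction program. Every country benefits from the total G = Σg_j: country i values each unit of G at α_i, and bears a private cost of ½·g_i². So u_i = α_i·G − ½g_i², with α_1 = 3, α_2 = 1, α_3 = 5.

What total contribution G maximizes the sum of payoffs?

Planner FOC: ∂(Σu_j)/∂g_i = (Σα_j) − g_i = 0, so g_i^SO = Σα_j = 9 for every i; G^SO = 27.

27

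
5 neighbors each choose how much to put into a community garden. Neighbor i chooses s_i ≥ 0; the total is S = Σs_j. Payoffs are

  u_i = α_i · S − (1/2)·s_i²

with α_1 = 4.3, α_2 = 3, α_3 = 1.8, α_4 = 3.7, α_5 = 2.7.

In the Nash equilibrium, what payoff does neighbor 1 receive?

Neighbor i's FOC: ∂u_i/∂s_i = α_i − s_i = 0, so s_i* = α_i.
NE contributions = (4.3, 3, 1.8, 3.7, 2.7); S = 15.5.
u_1 = α_1·S − ½·(s_1)² = 4.3·15.5 − ½·4.3² = 57.405.

57.405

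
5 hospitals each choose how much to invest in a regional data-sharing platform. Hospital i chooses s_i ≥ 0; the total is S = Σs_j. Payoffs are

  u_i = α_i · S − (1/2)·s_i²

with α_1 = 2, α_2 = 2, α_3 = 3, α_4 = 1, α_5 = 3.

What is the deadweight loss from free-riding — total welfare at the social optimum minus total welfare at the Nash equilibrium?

Hospital i's FOC: ∂u_i/∂s_i = α_i − s_i = 0, so s_i* = α_i.
NE contributions = (2, 2, 3, 1, 3); S = 11.
W^NE = (Σα)·S − ½Σα_i² = 11² − ½·27 = 107.5.
Planner sets s_i = Σα_j = 11 for every i, so S^SO = 5·11 = 55.
W^SO = (Σα)·S^SO − ½·5·(Σα)² = (5/2)·11² = 302.5.
Deadweight loss = W^SO − W^NE = 195.

195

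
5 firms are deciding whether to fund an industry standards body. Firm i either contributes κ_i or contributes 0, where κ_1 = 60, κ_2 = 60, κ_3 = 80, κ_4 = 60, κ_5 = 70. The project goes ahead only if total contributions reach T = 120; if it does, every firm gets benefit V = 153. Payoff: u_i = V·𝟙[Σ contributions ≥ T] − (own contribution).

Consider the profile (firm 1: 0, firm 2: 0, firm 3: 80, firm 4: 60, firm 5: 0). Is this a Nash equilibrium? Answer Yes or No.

Total = 140 ≥ 120: provided.
Firm 1 (pledges 0, payoff 153): pledging 60 → total 200, payoff 93. No gain.
Firm 2 (pledges 0, payoff 153): pledging 60 → total 200, payoff 93. No gain.
Firm 3 (pledges 80, payoff 73): dropping to 0 → total 60, payoff 0. No gain.
Firm 4 (pledges 60, payoff 93): dropping to 0 → total 80, payoff 0. No gain.
Firm 5 (pledges 0, payoff 153): pledging 70 → total 210, payoff 83. No gain.

Yes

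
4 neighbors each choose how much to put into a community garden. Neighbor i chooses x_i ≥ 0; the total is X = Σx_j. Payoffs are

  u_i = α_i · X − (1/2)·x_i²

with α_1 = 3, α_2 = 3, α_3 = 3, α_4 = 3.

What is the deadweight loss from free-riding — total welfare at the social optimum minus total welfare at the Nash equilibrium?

Neighbor i's FOC: ∂u_i/∂x_i = α_i − x_i = 0, so x_i* = α_i.
NE contributions = (3, 3, 3, 3); X = 12.
W^NE = (Σα)·X − ½Σα_i² = 12² − ½·36 = 126.
Planner sets x_i = Σα_j = 12 for every i, so X^SO = 4·12 = 48.
W^SO = (Σα)·X^SO − ½·4·(Σα)² = (4/2)·12² = 288.
Deadweight loss = W^SO − W^NE = 162.

162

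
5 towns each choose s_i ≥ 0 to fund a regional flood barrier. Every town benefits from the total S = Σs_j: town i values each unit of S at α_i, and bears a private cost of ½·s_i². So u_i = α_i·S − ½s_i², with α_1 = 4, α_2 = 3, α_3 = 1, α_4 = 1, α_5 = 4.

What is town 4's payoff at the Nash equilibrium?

Town i's FOC: ∂u_i/∂s_i = α_i − s_i = 0, so s_i* = α_i.
NE contributions = (4, 3, 1, 1, 4); S = 13.
u_4 = α_4·S − ½·(s_4)² = 1·13 − ½·1² = 12.5.

12.5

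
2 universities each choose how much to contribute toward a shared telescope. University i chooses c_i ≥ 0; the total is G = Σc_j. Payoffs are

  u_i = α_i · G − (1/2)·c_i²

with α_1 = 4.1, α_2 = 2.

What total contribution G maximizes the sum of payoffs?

Planner FOC: ∂(Σu_j)/∂c_i = (Σα_j) − c_i = 0, so c_i^SO = Σα_j = 6.1 for every i; G^SO = 12.2.

12.2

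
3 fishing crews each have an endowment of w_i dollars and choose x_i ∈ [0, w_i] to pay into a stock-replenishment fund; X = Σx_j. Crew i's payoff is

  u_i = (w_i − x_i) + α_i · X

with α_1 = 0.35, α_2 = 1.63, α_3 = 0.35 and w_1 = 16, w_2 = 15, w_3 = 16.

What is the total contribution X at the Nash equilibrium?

∂u_i/∂x_i = α_i − 1, so crew i contributes w_i if α_i > 1, else 0.
α_i > 1 for i ∈ {2}; NE contributions (0, 15, 0), X = 15.

15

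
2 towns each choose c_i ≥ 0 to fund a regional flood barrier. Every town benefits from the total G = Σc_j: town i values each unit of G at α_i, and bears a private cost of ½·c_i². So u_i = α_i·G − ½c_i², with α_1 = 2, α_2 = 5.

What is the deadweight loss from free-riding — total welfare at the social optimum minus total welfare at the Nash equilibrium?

Town i's FOC: ∂u_i/∂c_i = α_i − c_i = 0, so c_i* = α_i.
NE contributions = (2, 5); G = 7.
W^NE = (Σα)·G − ½Σα_i² = 7² − ½·29 = 34.5.
Planner sets c_i = Σα_j = 7 for every i, so G^SO = 2·7 = 14.
W^SO = (Σα)·G^SO − ½·2·(Σα)² = (2/2)·7² = 49.
Deadweight loss = W^SO − W^NE = 14.5.

14.5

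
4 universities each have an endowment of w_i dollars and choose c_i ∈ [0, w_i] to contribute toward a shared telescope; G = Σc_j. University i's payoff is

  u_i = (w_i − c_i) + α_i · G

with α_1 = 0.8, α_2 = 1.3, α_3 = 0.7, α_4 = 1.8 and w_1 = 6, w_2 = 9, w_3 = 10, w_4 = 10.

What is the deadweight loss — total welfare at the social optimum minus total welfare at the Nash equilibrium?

∂u_i/∂c_i = α_i − 1, so university i contributes w_i if α_i > 1, else 0.
α_i > 1 for i ∈ {2, 4}; NE contributions (0, 9, 0, 10), G = 19.
W^NE = Σw_i − G^NE + (Σα_i)·G^NE = 35 + 3.6·19 = 103.4.
Planner: ∂(Σu_j)/∂c_i = Σα_j − 1 = 3.6 > 0, so everyone contributes w_i; G^SO = 35, W^SO = 35 + 3.6·35 = 161.
Deadweight loss = 57.6.

57.6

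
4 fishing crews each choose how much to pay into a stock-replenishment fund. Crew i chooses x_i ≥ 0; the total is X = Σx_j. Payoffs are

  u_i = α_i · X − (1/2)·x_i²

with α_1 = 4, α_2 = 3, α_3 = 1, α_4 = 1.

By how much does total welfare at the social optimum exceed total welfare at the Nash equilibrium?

94.5

Crew i's FOC: ∂u_i/∂x_i = α_i − x_i = 0, so x_i* = α_i.
NE contributions = (4, 3, 1, 1); X = 9.
W^NE = (Σα)·X − ½Σα_i² = 9² − ½·27 = 67.5.
Planner sets x_i = Σα_j = 9 for every i, so X^SO = 4·9 = 36.
W^SO = (Σα)·X^SO − ½·4·(Σα)² = (4/2)·9² = 162.
Deadweight loss = W^SO − W^NE = 94.5.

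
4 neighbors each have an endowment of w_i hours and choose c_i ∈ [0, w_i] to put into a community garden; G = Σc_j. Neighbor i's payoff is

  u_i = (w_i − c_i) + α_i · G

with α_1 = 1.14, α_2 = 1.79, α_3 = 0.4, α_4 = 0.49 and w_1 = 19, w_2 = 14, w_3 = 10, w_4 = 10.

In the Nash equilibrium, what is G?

∂u_i/∂c_i = α_i − 1, so neighbor i contributes w_i if α_i > 1, else 0.
α_i > 1 for i ∈ {1, 2}; NE contributions (19, 14, 0, 0), G = 33.

33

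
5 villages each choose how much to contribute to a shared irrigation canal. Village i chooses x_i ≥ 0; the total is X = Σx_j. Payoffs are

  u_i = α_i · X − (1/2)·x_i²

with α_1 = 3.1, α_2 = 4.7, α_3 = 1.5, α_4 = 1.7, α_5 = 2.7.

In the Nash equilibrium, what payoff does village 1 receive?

Village i's FOC: ∂u_i/∂x_i = α_i − x_i = 0, so x_i* = α_i.
NE contributions = (3.1, 4.7, 1.5, 1.7, 2.7); X = 13.7.
u_1 = α_1·X − ½·(x_1)² = 3.1·13.7 − ½·3.1² = 37.665.

37.665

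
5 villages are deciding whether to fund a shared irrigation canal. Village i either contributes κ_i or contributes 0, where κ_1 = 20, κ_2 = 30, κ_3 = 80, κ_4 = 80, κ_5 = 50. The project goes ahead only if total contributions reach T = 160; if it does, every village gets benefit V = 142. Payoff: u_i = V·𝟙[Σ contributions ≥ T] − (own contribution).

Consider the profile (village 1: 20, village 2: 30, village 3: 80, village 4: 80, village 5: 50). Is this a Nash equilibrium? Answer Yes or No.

No

Total = 260 ≥ 160: provided.
Village 1 (pledges 20, payoff 122): dropping to 0 → total 240, payoff 142. Profitable deviation.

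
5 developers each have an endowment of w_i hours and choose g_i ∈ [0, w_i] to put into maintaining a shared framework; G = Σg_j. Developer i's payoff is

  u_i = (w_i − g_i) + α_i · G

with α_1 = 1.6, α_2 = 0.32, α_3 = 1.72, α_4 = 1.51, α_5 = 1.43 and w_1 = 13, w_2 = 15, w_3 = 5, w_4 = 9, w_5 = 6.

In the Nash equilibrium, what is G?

∂u_i/∂g_i = α_i − 1, so developer i contributes w_i if α_i > 1, else 0.
α_i > 1 for i ∈ {1, 3, 4, 5}; NE contributions (13, 0, 5, 9, 6), G = 33.

33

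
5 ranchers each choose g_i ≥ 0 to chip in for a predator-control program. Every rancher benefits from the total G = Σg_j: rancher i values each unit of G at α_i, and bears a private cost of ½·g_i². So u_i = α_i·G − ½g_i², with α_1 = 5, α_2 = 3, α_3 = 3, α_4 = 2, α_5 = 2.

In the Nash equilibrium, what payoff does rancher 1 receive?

62.5

Rancher i's FOC: ∂u_i/∂g_i = α_i − g_i = 0, so g_i* = α_i.
NE contributions = (5, 3, 3, 2, 2); G = 15.
u_1 = α_1·G − ½·(g_1)² = 5·15 − ½·5² = 62.5.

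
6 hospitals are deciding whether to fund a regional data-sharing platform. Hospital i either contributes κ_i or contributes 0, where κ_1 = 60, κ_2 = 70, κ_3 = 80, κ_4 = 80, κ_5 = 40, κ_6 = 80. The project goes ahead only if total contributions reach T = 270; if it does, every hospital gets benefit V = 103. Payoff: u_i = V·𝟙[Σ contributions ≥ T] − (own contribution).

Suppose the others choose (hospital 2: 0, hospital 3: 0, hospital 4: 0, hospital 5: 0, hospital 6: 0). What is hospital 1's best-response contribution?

0

Others' total = 0. Even contributing 60 gives 60 < 270: no benefit either way.
Best response: 0.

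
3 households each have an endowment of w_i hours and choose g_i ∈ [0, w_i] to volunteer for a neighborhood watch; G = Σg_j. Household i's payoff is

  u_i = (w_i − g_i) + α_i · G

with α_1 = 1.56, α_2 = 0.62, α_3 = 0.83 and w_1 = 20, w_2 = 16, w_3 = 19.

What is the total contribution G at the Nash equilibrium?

∂u_i/∂g_i = α_i − 1, so household i contributes w_i if α_i > 1, else 0.
α_i > 1 for i ∈ {1}; NE contributions (20, 0, 0), G = 20.

20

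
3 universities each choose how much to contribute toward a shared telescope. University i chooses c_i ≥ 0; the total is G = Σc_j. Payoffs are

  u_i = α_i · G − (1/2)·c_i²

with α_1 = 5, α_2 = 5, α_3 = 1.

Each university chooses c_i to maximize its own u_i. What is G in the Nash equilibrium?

11

University i's FOC: ∂u_i/∂c_i = α_i − c_i = 0, so c_i* = α_i.
NE contributions = (5, 5, 1); G = 11.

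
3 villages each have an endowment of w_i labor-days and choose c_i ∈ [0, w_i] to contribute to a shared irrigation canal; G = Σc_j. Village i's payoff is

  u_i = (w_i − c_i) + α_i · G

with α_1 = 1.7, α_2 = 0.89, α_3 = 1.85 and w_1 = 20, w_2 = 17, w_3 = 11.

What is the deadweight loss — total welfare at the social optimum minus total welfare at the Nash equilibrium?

58.48

∂u_i/∂c_i = α_i − 1, so village i contributes w_i if α_i > 1, else 0.
α_i > 1 for i ∈ {1, 3}; NE contributions (20, 0, 11), G = 31.
W^NE = Σw_i − G^NE + (Σα_i)·G^NE = 48 + 3.44·31 = 154.64.
Planner: ∂(Σu_j)/∂c_i = Σα_j − 1 = 3.44 > 0, so everyone contributes w_i; G^SO = 48, W^SO = 48 + 3.44·48 = 213.12.
Deadweight loss = 58.48.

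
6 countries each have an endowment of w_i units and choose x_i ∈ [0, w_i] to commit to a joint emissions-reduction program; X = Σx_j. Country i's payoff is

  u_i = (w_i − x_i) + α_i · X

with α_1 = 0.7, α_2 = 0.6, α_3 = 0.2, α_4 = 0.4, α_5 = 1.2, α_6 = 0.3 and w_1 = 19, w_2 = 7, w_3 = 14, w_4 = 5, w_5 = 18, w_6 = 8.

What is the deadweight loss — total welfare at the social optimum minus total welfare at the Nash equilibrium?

127.2

∂u_i/∂x_i = α_i − 1, so country i contributes w_i if α_i > 1, else 0.
α_i > 1 for i ∈ {5}; NE contributions (0, 0, 0, 0, 18, 0), X = 18.
W^NE = Σw_i − X^NE + (Σα_i)·X^NE = 71 + 2.4·18 = 114.2.
Planner: ∂(Σu_j)/∂x_i = Σα_j − 1 = 2.4 > 0, so everyone contributes w_i; X^SO = 71, W^SO = 71 + 2.4·71 = 241.4.
Deadweight loss = 127.2.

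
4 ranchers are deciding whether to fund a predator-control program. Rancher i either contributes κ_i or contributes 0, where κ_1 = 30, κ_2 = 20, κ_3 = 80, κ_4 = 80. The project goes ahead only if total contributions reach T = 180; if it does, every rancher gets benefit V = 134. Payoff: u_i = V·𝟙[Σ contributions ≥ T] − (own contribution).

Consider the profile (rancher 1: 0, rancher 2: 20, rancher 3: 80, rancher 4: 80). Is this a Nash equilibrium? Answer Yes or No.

Total = 180 ≥ 180: provided.
Rancher 1 (pledges 0, payoff 134): pledging 30 → total 210, payoff 104. No gain.
Rancher 2 (pledges 20, payoff 114): dropping to 0 → total 160, payoff 0. No gain.
Rancher 3 (pledges 80, payoff 54): dropping to 0 → total 100, payoff 0. No gain.
Rancher 4 (pledges 80, payoff 54): dropping to 0 → total 100, payoff 0. No gain.

Yes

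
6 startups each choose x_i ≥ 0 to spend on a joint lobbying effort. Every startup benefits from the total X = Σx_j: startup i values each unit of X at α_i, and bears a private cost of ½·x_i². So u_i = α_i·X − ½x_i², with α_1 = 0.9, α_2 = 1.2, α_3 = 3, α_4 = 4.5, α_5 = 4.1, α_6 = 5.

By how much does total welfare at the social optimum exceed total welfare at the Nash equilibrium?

Startup i's FOC: ∂u_i/∂x_i = α_i − x_i = 0, so x_i* = α_i.
NE contributions = (0.9, 1.2, 3, 4.5, 4.1, 5); X = 18.7.
W^NE = (Σα)·X − ½Σα_i² = 18.7² − ½·73.31 = 313.035.
Planner sets x_i = Σα_j = 18.7 for every i, so X^SO = 6·18.7 = 112.2.
W^SO = (Σα)·X^SO − ½·6·(Σα)² = (6/2)·18.7² = 1049.07.
Deadweight loss = W^SO − W^NE = 736.035.

736.035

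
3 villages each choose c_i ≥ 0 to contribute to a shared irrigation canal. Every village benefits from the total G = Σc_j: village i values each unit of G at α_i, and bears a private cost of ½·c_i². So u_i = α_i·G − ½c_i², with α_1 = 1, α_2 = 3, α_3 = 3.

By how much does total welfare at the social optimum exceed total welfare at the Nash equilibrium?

34

Village i's FOC: ∂u_i/∂c_i = α_i − c_i = 0, so c_i* = α_i.
NE contributions = (1, 3, 3); G = 7.
W^NE = (Σα)·G − ½Σα_i² = 7² − ½·19 = 39.5.
Planner sets c_i = Σα_j = 7 for every i, so G^SO = 3·7 = 21.
W^SO = (Σα)·G^SO − ½·3·(Σα)² = (3/2)·7² = 73.5.
Deadweight loss = W^SO − W^NE = 34.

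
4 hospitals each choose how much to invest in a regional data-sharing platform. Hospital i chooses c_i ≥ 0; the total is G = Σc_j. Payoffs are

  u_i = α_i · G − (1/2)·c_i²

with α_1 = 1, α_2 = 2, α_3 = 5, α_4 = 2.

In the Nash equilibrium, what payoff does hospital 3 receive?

37.5

Hospital i's FOC: ∂u_i/∂c_i = α_i − c_i = 0, so c_i* = α_i.
NE contributions = (1, 2, 5, 2); G = 10.
u_3 = α_3·G − ½·(c_3)² = 5·10 − ½·5² = 37.5.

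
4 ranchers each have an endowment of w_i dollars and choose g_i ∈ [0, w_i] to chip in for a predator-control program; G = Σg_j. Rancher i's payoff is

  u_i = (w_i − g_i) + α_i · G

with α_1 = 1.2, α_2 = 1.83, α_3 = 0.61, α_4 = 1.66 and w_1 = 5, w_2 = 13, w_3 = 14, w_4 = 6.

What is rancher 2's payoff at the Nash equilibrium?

43.92

∂u_i/∂g_i = α_i − 1, so rancher i contributes w_i if α_i > 1, else 0.
α_i > 1 for i ∈ {1, 2, 4}; NE contributions (5, 13, 0, 6), G = 24.
u_2 = (13 − 13) + 1.83·24 = 43.92.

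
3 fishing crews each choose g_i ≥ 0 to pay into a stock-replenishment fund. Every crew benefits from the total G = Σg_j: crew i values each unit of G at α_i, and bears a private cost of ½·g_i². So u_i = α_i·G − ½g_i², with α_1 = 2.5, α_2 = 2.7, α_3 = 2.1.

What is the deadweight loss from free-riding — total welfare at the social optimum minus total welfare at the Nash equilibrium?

Crew i's FOC: ∂u_i/∂g_i = α_i − g_i = 0, so g_i* = α_i.
NE contributions = (2.5, 2.7, 2.1); G = 7.3.
W^NE = (Σα)·G − ½Σα_i² = 7.3² − ½·17.95 = 44.315.
Planner sets g_i = Σα_j = 7.3 for every i, so G^SO = 3·7.3 = 21.9.
W^SO = (Σα)·G^SO − ½·3·(Σα)² = (3/2)·7.3² = 79.935.
Deadweight loss = W^SO − W^NE = 35.62.

35.62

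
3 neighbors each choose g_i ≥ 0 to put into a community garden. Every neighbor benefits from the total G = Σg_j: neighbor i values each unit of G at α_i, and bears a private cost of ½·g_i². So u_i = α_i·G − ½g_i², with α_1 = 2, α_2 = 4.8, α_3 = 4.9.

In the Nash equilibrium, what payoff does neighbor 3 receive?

45.325

Neighbor i's FOC: ∂u_i/∂g_i = α_i − g_i = 0, so g_i* = α_i.
NE contributions = (2, 4.8, 4.9); G = 11.7.
u_3 = α_3·G − ½·(g_3)² = 4.9·11.7 − ½·4.9² = 45.325.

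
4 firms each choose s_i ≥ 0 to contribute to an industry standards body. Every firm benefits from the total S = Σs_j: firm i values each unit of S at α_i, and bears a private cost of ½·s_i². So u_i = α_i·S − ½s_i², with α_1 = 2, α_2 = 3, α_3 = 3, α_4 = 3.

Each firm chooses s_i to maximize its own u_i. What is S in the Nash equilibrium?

11

Firm i's FOC: ∂u_i/∂s_i = α_i − s_i = 0, so s_i* = α_i.
NE contributions = (2, 3, 3, 3); S = 11.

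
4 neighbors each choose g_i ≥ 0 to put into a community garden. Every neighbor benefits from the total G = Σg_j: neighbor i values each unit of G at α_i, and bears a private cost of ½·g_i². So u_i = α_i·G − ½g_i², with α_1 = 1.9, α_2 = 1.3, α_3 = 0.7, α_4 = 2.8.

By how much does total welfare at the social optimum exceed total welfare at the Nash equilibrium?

51.705

Neighbor i's FOC: ∂u_i/∂g_i = α_i − g_i = 0, so g_i* = α_i.
NE contributions = (1.9, 1.3, 0.7, 2.8); G = 6.7.
W^NE = (Σα)·G − ½Σα_i² = 6.7² − ½·13.63 = 38.075.
Planner sets g_i = Σα_j = 6.7 for every i, so G^SO = 4·6.7 = 26.8.
W^SO = (Σα)·G^SO − ½·4·(Σα)² = (4/2)·6.7² = 89.78.
Deadweight loss = W^SO − W^NE = 51.705.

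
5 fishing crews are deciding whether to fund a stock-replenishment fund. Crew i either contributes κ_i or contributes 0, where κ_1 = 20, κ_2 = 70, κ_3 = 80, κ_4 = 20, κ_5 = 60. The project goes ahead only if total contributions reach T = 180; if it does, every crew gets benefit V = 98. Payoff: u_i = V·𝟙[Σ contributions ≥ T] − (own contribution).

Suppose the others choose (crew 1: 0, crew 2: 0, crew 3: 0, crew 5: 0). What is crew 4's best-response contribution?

0

Others' total = 0. Even contributing 20 gives 20 < 180: no benefit either way.
Best response: 0.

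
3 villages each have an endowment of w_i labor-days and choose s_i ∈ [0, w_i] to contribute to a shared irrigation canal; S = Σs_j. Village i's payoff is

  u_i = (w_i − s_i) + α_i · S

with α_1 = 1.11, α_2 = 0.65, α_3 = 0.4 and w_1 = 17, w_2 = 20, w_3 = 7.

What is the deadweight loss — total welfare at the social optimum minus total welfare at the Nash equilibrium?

31.32

∂u_i/∂s_i = α_i − 1, so village i contributes w_i if α_i > 1, else 0.
α_i > 1 for i ∈ {1}; NE contributions (17, 0, 0), S = 17.
W^NE = Σw_i − S^NE + (Σα_i)·S^NE = 44 + 1.16·17 = 63.72.
Planner: ∂(Σu_j)/∂s_i = Σα_j − 1 = 1.16 > 0, so everyone contributes w_i; S^SO = 44, W^SO = 44 + 1.16·44 = 95.04.
Deadweight loss = 31.32.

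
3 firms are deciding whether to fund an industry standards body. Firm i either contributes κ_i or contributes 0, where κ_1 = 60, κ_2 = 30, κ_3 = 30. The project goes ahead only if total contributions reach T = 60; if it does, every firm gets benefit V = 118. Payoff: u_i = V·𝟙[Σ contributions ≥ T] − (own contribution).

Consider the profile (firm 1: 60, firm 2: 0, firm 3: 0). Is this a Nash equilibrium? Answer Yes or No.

Yes

Total = 60 ≥ 60: provided.
Firm 1 (pledges 60, payoff 58): dropping to 0 → total 0, payoff 0. No gain.
Firm 2 (pledges 0, payoff 118): pledging 30 → total 90, payoff 88. No gain.
Firm 3 (pledges 0, payoff 118): pledging 30 → total 90, payoff 88. No gain.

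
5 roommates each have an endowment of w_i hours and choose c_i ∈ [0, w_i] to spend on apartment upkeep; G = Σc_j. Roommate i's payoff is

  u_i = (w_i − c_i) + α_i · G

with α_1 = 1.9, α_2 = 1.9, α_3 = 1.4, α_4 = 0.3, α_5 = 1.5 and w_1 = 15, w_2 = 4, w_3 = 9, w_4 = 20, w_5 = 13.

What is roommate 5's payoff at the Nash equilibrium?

∂u_i/∂c_i = α_i − 1, so roommate i contributes w_i if α_i > 1, else 0.
α_i > 1 for i ∈ {1, 2, 3, 5}; NE contributions (15, 4, 9, 0, 13), G = 41.
u_5 = (13 − 13) + 1.5·41 = 61.5.

61.5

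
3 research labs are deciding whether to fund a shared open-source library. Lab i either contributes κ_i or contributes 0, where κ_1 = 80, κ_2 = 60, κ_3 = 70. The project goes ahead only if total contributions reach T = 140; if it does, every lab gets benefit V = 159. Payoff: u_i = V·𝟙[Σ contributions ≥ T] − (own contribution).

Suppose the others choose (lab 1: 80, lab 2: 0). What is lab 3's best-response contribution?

Others' total = 80. Contributing 70 brings total to 150 ≥ 140: gain V − κ_3 = 89.
Best response: 70.

70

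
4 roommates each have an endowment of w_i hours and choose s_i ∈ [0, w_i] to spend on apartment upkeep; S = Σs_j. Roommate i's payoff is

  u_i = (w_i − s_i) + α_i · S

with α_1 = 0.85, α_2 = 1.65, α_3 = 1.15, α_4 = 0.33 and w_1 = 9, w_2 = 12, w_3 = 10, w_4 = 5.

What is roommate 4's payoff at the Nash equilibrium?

∂u_i/∂s_i = α_i − 1, so roommate i contributes w_i if α_i > 1, else 0.
α_i > 1 for i ∈ {2, 3}; NE contributions (0, 12, 10, 0), S = 22.
u_4 = (5 − 0) + 0.33·22 = 12.26.

12.26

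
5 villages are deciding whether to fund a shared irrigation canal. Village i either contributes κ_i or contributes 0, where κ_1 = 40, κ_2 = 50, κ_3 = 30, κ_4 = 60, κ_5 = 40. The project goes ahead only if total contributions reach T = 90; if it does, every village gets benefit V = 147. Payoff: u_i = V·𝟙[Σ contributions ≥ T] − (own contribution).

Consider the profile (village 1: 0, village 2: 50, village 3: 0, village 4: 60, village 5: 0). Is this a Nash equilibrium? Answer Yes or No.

Yes

Total = 110 ≥ 90: provided.
Village 1 (pledges 0, payoff 147): pledging 40 → total 150, payoff 107. No gain.
Village 2 (pledges 50, payoff 97): dropping to 0 → total 60, payoff 0. No gain.
Village 3 (pledges 0, payoff 147): pledging 30 → total 140, payoff 117. No gain.
Village 4 (pledges 60, payoff 87): dropping to 0 → total 50, payoff 0. No gain.
Village 5 (pledges 0, payoff 147): pledging 40 → total 150, payoff 107. No gain.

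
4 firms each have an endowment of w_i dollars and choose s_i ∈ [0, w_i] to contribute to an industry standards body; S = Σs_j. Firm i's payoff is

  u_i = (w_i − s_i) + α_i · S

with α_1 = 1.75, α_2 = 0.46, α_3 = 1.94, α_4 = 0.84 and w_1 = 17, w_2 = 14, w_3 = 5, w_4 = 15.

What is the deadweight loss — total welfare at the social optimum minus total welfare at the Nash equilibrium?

∂u_i/∂s_i = α_i − 1, so firm i contributes w_i if α_i > 1, else 0.
α_i > 1 for i ∈ {1, 3}; NE contributions (17, 0, 5, 0), S = 22.
W^NE = Σw_i − S^NE + (Σα_i)·S^NE = 51 + 3.99·22 = 138.78.
Planner: ∂(Σu_j)/∂s_i = Σα_j − 1 = 3.99 > 0, so everyone contributes w_i; S^SO = 51, W^SO = 51 + 3.99·51 = 254.49.
Deadweight loss = 115.71.

115.71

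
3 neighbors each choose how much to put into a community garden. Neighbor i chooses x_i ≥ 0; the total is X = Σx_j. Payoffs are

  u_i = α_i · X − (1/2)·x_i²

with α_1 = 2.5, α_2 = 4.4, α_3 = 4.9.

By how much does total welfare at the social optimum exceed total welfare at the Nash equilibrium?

94.43

Neighbor i's FOC: ∂u_i/∂x_i = α_i − x_i = 0, so x_i* = α_i.
NE contributions = (2.5, 4.4, 4.9); X = 11.8.
W^NE = (Σα)·X − ½Σα_i² = 11.8² − ½·49.62 = 114.43.
Planner sets x_i = Σα_j = 11.8 for every i, so X^SO = 3·11.8 = 35.4.
W^SO = (Σα)·X^SO − ½·3·(Σα)² = (3/2)·11.8² = 208.86.
Deadweight loss = W^SO − W^NE = 94.43.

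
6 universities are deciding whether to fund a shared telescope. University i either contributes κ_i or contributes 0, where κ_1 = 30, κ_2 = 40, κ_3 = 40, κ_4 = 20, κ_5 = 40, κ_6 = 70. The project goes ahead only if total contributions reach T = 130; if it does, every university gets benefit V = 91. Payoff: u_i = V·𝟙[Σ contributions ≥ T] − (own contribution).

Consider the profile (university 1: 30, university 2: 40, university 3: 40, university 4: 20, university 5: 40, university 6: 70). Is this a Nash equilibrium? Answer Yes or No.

Total = 240 ≥ 130: provided.
University 1 (pledges 30, payoff 61): dropping to 0 → total 210, payoff 91. Profitable deviation.

No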